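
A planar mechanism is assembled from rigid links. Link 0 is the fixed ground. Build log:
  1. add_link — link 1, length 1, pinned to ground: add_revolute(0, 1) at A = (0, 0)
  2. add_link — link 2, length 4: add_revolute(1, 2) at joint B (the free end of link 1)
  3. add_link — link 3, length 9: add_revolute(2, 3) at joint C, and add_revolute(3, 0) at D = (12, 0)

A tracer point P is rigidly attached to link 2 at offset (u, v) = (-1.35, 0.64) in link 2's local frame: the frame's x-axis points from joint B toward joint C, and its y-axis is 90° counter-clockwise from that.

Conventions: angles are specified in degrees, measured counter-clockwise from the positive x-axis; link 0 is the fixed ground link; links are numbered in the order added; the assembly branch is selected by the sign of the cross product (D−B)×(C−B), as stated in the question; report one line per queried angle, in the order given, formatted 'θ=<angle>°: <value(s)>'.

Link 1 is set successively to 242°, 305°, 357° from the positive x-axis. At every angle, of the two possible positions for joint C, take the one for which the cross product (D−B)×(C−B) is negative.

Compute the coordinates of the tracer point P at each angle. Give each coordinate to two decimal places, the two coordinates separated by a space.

A=(0,0), D=(12.00,0)
θ=242°: B = A + 1.00·(cos242°, sin242°) = (-0.4695, -0.8829)
θ=242°: |BD| = 12.5007
θ=242°: circle(B,4.00) ∩ circle(D,9.00): a=3.6505, h=1.6352
θ=242°:   candidates: C₊=(3.0564,1.0060) cross=20.441; C₋=(3.2874,-2.2562) cross=-20.441
θ=242°:   branch - wants cross < 0 → take C=(3.2874,-2.2562) (cross=-20.441)
θ=242°: ex = (C−B)/|BC| = (0.9392,-0.3433); ey = (0.3433,0.9392)
θ=242°: P = B + -1.35·ex + 0.64·ey = (-1.5177,0.1816)
θ=305°: B = A + 1.00·(cos305°, sin305°) = (0.5736, -0.8192)
θ=305°: |BD| = 11.4557
θ=305°: circle(B,4.00) ∩ circle(D,9.00): a=2.8909, h=2.7646
θ=305°:   candidates: C₊=(3.2594,2.1451) cross=31.670; C₋=(3.6547,-3.3699) cross=-31.670
θ=305°:   branch - wants cross < 0 → take C=(3.6547,-3.3699) (cross=-31.670)
θ=305°: ex = (C−B)/|BC| = (0.7703,-0.6377); ey = (0.6377,0.7703)
θ=305°: P = B + -1.35·ex + 0.64·ey = (-0.0582,0.5347)
θ=357°: B = A + 1.00·(cos357°, sin357°) = (0.9986, -0.0523)
θ=357°: |BD| = 11.0015
θ=357°: circle(B,4.00) ∩ circle(D,9.00): a=2.5466, h=3.0846
θ=357°:   candidates: C₊=(3.5305,3.0444) cross=33.935; C₋=(3.5599,-3.1248) cross=-33.935
θ=357°:   branch - wants cross < 0 → take C=(3.5599,-3.1248) (cross=-33.935)
θ=357°: ex = (C−B)/|BC| = (0.6403,-0.7681); ey = (0.7681,0.6403)
θ=357°: P = B + -1.35·ex + 0.64·ey = (0.6258,1.3944)

θ=242°: -1.52 0.18
θ=305°: -0.06 0.53
θ=357°: 0.63 1.39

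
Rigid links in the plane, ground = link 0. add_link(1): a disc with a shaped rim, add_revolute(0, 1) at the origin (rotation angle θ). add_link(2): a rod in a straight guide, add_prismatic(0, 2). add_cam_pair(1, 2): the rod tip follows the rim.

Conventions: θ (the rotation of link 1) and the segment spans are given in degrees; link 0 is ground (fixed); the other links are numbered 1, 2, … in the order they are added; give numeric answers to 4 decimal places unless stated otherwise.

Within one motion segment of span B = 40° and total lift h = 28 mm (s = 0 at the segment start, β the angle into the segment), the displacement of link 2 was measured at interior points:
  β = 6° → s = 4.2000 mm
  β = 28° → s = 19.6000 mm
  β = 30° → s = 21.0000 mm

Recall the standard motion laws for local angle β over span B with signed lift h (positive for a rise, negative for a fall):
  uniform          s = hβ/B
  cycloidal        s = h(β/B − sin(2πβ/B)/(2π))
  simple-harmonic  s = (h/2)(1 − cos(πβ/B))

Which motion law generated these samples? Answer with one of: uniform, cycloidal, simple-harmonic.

candidates at β/B = r: uniform s = h·r (linear in β); cycloidal s = h·(r − sin(2πr)/(2π)); simple-harmonic s = (h/2)(1 − cos(πr))
β=6°: printed 4.2000 | uniform 4.2000, cycloidal 0.5947, simple-harmonic 1.5259
β=28°: printed 19.6000 | uniform 19.6000, cycloidal 23.8382, simple-harmonic 22.2290
β=30°: printed 21.0000 | uniform 21.0000, cycloidal 25.4563, simple-harmonic 23.8995
only one law matches every sample → uniform

uniform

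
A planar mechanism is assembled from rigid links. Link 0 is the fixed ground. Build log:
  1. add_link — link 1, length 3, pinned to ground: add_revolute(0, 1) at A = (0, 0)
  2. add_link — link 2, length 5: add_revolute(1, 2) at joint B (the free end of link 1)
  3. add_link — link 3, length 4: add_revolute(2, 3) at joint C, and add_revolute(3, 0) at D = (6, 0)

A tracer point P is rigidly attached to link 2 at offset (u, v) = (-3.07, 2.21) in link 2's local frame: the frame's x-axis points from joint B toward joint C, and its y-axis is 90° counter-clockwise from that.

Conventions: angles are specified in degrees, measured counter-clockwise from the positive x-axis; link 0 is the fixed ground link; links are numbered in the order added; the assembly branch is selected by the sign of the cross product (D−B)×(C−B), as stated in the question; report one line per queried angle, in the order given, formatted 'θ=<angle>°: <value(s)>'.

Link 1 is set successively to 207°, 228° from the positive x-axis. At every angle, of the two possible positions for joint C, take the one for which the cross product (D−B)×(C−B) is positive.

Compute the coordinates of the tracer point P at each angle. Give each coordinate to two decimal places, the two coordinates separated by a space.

A=(0,0), D=(6.00,0)
θ=207°: B = A + 3.00·(cos207°, sin207°) = (-2.6730, -1.3620)
θ=207°: |BD| = 8.7793
θ=207°: circle(B,5.00) ∩ circle(D,4.00): a=4.9022, h=0.9840
θ=207°:   candidates: C₊=(2.0172,0.3706) cross=8.639; C₋=(2.3225,-1.5735) cross=-8.639
θ=207°:   branch + wants cross > 0 → take C=(2.0172,0.3706) (cross=8.639)
θ=207°: ex = (C−B)/|BC| = (0.9380,0.3465); ey = (-0.3465,0.9380)
θ=207°: P = B + -3.07·ex + 2.21·ey = (-6.3186,-0.3527)
θ=228°: B = A + 3.00·(cos228°, sin228°) = (-2.0074, -2.2294)
θ=228°: |BD| = 8.3120
θ=228°: circle(B,5.00) ∩ circle(D,4.00): a=4.6974, h=1.7131
θ=228°:   candidates: C₊=(2.0584,0.6808) cross=14.239; C₋=(2.9773,-2.6198) cross=-14.239
θ=228°:   branch + wants cross > 0 → take C=(2.0584,0.6808) (cross=14.239)
θ=228°: ex = (C−B)/|BC| = (0.8132,0.5821); ey = (-0.5821,0.8132)
θ=228°: P = B + -3.07·ex + 2.21·ey = (-5.7901,-2.2193)

θ=207°: -6.32 -0.35
θ=228°: -5.79 -2.22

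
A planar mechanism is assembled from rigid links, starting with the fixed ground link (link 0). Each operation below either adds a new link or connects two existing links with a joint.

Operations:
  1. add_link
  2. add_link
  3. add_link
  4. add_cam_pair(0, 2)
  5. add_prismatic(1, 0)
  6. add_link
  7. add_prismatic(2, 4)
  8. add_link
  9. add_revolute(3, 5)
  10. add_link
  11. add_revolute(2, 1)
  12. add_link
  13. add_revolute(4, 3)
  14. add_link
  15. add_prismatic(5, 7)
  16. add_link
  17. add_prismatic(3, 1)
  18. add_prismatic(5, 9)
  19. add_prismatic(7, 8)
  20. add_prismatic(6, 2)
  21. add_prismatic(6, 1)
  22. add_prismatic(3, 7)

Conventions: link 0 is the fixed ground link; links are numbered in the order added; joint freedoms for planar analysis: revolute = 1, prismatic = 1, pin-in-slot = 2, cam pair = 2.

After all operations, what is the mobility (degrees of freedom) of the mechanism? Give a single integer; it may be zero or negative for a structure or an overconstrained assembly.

ground; <1,0,0>
#1 <2,0,0>
#2 <3,0,0>
#3 <4,0,0>
C:0↔2 J2 <4,0,1>
P:1↔0 J1 <4,1,1>
#4 <5,1,1>
P:2↔4 J1 <5,2,1>
#5 <6,2,1>
R:3↔5 J1 <6,3,1>
#6 <7,3,1>
R:2↔1 J1 <7,4,1>
#7 <8,4,1>
R:4↔3 J1 <8,5,1>
#8 <9,5,1>
P:5↔7 J1 <9,6,1>
#9 <10,6,1>
P:3↔1 J1 <10,7,1>
P:5↔9 J1 <10,8,1>
P:7↔8 J1 <10,9,1>
P:6↔2 J1 <10,10,1>
P:6↔1 J1 <10,11,1>
P:3↔7 J1 <10,12,1>
3×9 − 2×12 − 1×1 = 2

M = 2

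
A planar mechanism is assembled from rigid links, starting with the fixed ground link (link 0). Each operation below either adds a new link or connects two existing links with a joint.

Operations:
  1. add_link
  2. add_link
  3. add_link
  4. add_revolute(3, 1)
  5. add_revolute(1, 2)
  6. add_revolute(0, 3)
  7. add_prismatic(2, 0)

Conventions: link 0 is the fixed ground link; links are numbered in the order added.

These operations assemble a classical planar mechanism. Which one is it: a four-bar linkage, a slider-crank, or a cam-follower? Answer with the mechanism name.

links: 4 (incl. ground); joints: 3 revolute, 1 prismatic, 0 higher (cam) pair, forming one closed loop
4 links, 3 revolutes + 1 prismatic in one loop → slider-crank

slider-crank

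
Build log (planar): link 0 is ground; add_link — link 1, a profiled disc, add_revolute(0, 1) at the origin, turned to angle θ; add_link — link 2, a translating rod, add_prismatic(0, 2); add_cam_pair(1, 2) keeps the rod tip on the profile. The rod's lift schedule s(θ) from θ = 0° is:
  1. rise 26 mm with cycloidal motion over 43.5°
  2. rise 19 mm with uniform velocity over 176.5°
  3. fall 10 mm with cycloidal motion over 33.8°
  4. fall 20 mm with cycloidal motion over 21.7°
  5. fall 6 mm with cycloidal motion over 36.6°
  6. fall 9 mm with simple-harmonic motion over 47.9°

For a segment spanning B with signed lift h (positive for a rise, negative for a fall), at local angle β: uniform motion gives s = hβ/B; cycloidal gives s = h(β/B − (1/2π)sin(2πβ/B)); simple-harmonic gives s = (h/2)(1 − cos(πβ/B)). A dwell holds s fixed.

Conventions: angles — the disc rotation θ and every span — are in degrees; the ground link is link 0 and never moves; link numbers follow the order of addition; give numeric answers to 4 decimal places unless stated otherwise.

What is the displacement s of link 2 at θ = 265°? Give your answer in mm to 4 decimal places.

seg 1 [0°–43.5°] cycloidal, h=26: full span → s += 26 → s = 26.0000
seg 2 [43.5°–220°] uniform, h=19: full span → s += 19 → s = 45.0000
seg 3 [220°–253.8°] cycloidal, h=-10: full span → s += -10 → s = 35.0000
seg 4 [253.8°–275.5°] cycloidal, h=-20: θ=265° here. β=11.2, B=21.7. -20·(0.5161 − sin(2π·0.5161)/(2π)) = -10.6446 → s = 24.3554

24.3554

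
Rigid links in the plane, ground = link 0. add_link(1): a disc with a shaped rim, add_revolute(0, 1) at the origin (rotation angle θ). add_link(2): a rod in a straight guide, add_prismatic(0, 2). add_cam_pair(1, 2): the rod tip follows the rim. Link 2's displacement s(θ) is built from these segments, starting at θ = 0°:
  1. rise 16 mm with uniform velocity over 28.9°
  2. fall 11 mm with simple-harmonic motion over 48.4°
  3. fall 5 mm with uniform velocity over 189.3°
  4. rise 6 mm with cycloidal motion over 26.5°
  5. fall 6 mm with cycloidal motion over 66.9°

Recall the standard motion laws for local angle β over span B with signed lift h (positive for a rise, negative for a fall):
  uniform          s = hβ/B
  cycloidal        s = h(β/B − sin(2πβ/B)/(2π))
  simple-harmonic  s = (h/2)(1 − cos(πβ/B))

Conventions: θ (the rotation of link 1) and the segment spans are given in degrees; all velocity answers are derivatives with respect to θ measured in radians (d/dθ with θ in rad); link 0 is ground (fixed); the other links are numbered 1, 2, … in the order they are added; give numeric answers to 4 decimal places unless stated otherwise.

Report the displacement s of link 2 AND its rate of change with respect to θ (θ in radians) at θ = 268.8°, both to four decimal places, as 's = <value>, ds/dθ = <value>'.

segment 1 (0° to 28.9°, uniform, h = 16) is passed completely: s = 0.0000 + (16) = 16.0000
segment 2 (28.9° to 77.3°, simple-harmonic, h = -11) is passed completely: s = 16.0000 + (-11) = 5.0000
segment 3 (77.3° to 266.6°, uniform, h = -5) is passed completely: s = 5.0000 + (-5) = 0.0000
θ = 268.8° falls in segment 4 (266.6° to 293.1°, cycloidal, h = 6): β = 268.8 − 266.6 = 2.2°, B = 26.5°; Δs = 6·(0.0830 − sin(2π·0.0830)/(2π)) = 0.0223; s = 0.0000 + 0.0223 = 0.0223
velocity in seg [266.6°–293.1°] (cycloidal), θ in radians: β = 2.2° = 0.0384 rad, B = 26.5° = 0.4625 rad; ds/dθ = (h/B)(1 − cos(2πβ/B)) = (6/0.4625)(1 − cos(2π·0.0830)) = 1.725209 mm/rad

s = 0.0223, ds/dθ = 1.7252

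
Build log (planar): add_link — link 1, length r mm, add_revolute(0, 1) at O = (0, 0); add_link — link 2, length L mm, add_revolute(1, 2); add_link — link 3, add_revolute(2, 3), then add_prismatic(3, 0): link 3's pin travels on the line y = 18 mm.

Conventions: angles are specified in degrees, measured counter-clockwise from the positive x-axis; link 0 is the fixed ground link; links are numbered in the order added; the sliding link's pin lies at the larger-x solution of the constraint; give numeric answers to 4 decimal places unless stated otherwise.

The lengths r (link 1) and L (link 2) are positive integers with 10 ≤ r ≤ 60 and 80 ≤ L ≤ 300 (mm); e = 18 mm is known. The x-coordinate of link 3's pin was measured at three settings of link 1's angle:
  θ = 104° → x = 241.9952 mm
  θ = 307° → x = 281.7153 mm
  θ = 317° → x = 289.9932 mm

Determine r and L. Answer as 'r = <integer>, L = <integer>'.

constraint per measurement: (x − r cos θ)² + (r sin θ − e)² = L²
subtracting the θ₁ and θ₂ equations cancels the r² and L² terms:
r = (x₁² − x₂²) / (2[(x₁cos θ₁ + e sin θ₁) − (x₂cos θ₂ + e sin θ₂)]) = 53.0000 → r = 53
L² = (x₁ − r cos θ₁)² + (r sin θ₁ − e)² = 66049.0100 → L = 257.0000 → L = 257
check at θ₃=317°: x = 289.9932 (printed 289.9932) ✓

r = 53, L = 257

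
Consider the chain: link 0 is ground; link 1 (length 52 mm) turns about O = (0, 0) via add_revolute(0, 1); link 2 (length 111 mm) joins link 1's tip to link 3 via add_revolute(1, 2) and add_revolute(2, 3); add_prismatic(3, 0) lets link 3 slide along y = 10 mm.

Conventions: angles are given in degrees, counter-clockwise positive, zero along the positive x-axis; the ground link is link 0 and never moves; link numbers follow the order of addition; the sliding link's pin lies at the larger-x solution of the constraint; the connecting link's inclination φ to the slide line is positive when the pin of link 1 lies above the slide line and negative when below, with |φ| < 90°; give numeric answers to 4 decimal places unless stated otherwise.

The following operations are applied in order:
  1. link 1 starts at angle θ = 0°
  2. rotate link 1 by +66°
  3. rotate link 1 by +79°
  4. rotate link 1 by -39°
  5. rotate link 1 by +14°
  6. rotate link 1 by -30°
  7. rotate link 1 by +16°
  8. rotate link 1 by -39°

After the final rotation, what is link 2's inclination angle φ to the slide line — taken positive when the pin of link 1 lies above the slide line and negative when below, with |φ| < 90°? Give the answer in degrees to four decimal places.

geometry: r = 52 mm, L = 111 mm, e = 10 mm; θ starts at 0°
rotate link 1 by +66°: θ ← 0° +66° = 66°
rotate link 1 by +79°: θ ← 66° +79° = 145°
rotate link 1 by -39°: θ ← 145° -39° = 106°
rotate link 1 by +14°: θ ← 106° +14° = 120°
rotate link 1 by -30°: θ ← 120° -30° = 90°
rotate link 1 by +16°: θ ← 90° +16° = 106°
rotate link 1 by -39°: θ ← 106° -39° = 67°
h = r sin θ − e = 47.866252 − 10 = 37.866252
sin φ = h / L = 37.866252 / 111 = 0.34113741
φ = arcsin(0.34113741) = 19.946186°

19.9462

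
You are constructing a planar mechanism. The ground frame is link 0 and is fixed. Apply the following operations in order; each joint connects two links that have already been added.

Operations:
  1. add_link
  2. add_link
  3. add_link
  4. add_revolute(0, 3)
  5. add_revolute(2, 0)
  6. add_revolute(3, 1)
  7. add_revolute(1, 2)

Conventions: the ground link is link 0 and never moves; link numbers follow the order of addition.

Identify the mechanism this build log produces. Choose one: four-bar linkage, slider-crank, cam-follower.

links: 4 (incl. ground); joints: 4 revolute, 0 prismatic, 0 higher (cam) pair, forming one closed loop
4 links in a single 4R loop → four-bar linkage

four-bar linkage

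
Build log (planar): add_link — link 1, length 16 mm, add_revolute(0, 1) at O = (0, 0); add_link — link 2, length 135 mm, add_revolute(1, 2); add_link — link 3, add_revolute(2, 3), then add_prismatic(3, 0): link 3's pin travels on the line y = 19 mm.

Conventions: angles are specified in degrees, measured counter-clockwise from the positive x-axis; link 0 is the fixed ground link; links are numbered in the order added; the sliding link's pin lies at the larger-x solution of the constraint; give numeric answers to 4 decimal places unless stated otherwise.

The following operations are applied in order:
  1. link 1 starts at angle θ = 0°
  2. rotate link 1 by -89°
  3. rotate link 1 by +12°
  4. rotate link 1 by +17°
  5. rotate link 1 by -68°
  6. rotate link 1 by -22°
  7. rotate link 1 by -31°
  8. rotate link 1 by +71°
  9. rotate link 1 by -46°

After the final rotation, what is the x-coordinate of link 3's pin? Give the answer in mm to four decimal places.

geometry: r = 16 mm, L = 135 mm, e = 19 mm; θ starts at 0°
rotate link 1 by -89°: θ ← 0° -89° = -89°
rotate link 1 by +12°: θ ← -89° +12° = -77°
rotate link 1 by +17°: θ ← -77° +17° = -60°
rotate link 1 by -68°: θ ← -60° -68° = -128°
rotate link 1 by -22°: θ ← -128° -22° = -150°
rotate link 1 by -31°: θ ← -150° -31° = -181°
rotate link 1 by +71°: θ ← -181° +71° = -110°
rotate link 1 by -46°: θ ← -110° -46° = -156°
crank pin P = (r cos θ, r sin θ) = (-14.616727, -6.507786)
h = r sin θ − e = -6.507786 − 19 = -25.507786
x = r cos θ + √(L² − h²) = -14.616727 + 132.568295 = 117.951568

117.9516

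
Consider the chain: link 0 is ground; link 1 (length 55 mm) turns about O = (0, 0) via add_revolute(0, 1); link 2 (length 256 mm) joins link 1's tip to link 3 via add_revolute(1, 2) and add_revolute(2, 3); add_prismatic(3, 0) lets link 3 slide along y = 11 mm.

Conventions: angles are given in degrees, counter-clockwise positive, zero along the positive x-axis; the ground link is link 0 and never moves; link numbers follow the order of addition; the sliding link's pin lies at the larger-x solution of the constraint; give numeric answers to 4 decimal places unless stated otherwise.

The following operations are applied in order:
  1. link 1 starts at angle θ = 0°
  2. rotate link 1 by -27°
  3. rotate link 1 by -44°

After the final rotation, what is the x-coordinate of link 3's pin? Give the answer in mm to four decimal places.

geometry: r = 55 mm, L = 256 mm, e = 11 mm; θ starts at 0°
rotate link 1 by -27°: θ ← 0° -27° = -27°
rotate link 1 by -44°: θ ← -27° -44° = -71°
crank pin P = (r cos θ, r sin θ) = (17.906248, -52.003522)
h = r sin θ − e = -52.003522 − 11 = -63.003522
x = r cos θ + √(L² − h²) = 17.906248 + 248.126089 = 266.032338

266.0323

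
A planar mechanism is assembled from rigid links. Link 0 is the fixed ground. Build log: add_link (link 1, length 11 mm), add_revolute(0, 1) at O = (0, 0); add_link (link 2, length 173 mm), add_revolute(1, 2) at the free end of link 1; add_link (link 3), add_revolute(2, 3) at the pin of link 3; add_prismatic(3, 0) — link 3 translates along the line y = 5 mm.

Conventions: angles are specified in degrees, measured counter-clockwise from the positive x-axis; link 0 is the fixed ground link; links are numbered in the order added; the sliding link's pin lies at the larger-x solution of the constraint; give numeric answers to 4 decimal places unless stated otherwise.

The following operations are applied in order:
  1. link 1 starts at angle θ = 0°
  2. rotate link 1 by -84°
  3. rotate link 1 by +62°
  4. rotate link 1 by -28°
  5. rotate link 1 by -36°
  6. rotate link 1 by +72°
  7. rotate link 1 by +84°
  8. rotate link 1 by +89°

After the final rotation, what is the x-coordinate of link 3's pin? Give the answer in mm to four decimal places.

geometry: r = 11 mm, L = 173 mm, e = 5 mm; θ starts at 0°
rotate link 1 by -84°: θ ← 0° -84° = -84°
rotate link 1 by +62°: θ ← -84° +62° = -22°
rotate link 1 by -28°: θ ← -22° -28° = -50°
rotate link 1 by -36°: θ ← -50° -36° = -86°
rotate link 1 by +72°: θ ← -86° +72° = -14°
rotate link 1 by +84°: θ ← -14° +84° = 70°
rotate link 1 by +89°: θ ← 70° +89° = 159°
crank pin P = (r cos θ, r sin θ) = (-10.269385, 3.942047)
h = r sin θ − e = 3.942047 − 5 = -1.057953
x = r cos θ + √(L² − h²) = -10.269385 + 172.996765 = 162.727380

162.7274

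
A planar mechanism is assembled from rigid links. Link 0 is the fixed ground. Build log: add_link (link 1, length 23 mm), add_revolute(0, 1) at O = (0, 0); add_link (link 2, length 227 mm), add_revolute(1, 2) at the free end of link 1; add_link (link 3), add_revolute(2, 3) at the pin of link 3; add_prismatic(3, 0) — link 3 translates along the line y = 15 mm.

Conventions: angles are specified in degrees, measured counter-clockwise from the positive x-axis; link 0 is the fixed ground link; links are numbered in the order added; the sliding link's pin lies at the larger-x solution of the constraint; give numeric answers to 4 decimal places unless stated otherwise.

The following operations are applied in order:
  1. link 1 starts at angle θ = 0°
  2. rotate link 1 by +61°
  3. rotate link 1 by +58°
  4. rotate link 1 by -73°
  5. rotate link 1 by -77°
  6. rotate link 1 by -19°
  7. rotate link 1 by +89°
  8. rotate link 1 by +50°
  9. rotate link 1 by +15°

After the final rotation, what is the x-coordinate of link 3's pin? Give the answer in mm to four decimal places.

geometry: r = 23 mm, L = 227 mm, e = 15 mm; θ starts at 0°
rotate link 1 by +61°: θ ← 0° +61° = 61°
rotate link 1 by +58°: θ ← 61° +58° = 119°
rotate link 1 by -73°: θ ← 119° -73° = 46°
rotate link 1 by -77°: θ ← 46° -77° = -31°
rotate link 1 by -19°: θ ← -31° -19° = -50°
rotate link 1 by +89°: θ ← -50° +89° = 39°
rotate link 1 by +50°: θ ← 39° +50° = 89°
rotate link 1 by +15°: θ ← 89° +15° = 104°
crank pin P = (r cos θ, r sin θ) = (-5.564204, 22.316802)
h = r sin θ − e = 22.316802 − 15 = 7.316802
x = r cos θ + √(L² − h²) = -5.564204 + 226.882050 = 221.317846

221.3178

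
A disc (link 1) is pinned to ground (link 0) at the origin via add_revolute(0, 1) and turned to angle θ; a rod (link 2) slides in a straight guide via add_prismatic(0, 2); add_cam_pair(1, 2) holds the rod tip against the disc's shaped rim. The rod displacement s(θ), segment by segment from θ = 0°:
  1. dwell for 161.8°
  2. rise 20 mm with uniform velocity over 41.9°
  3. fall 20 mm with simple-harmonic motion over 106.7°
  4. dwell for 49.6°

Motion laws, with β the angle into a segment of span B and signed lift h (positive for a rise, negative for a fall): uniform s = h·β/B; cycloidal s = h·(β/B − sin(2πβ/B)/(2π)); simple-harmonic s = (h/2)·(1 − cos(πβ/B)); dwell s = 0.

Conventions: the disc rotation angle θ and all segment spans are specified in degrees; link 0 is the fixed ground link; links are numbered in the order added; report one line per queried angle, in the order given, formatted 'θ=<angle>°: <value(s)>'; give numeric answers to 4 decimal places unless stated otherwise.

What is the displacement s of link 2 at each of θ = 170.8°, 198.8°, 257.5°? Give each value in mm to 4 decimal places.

segment 1 (0° to 161.8°, dwell): s unchanged at 0.0000
θ = 170.8° falls in segment 2 (161.8° to 203.7°, uniform, h = 20): β = 170.8 − 161.8 = 9°, B = 41.9°; Δs = 20·9/41.9 = 4.2959; s = 0.0000 + 4.2959 = 4.2959
θ = 198.8° falls in segment 2 (161.8° to 203.7°, uniform, h = 20): β = 198.8 − 161.8 = 37°, B = 41.9°; Δs = 20·37/41.9 = 17.6611; s = 0.0000 + 17.6611 = 17.6611
segment 2 (161.8° to 203.7°, uniform, h = 20) is passed completely: s = 0.0000 + (20) = 20.0000
θ = 257.5° falls in segment 3 (203.7° to 310.4°, simple-harmonic, h = -20): β = 257.5 − 203.7 = 53.8°, B = 106.7°; Δs = -20/2·(1 − cos(π·0.5042)) = -10.1325; s = 20.0000 − 10.1325 = 9.8675

θ=170.8°: 4.2959
θ=198.8°: 17.6611
θ=257.5°: 9.8675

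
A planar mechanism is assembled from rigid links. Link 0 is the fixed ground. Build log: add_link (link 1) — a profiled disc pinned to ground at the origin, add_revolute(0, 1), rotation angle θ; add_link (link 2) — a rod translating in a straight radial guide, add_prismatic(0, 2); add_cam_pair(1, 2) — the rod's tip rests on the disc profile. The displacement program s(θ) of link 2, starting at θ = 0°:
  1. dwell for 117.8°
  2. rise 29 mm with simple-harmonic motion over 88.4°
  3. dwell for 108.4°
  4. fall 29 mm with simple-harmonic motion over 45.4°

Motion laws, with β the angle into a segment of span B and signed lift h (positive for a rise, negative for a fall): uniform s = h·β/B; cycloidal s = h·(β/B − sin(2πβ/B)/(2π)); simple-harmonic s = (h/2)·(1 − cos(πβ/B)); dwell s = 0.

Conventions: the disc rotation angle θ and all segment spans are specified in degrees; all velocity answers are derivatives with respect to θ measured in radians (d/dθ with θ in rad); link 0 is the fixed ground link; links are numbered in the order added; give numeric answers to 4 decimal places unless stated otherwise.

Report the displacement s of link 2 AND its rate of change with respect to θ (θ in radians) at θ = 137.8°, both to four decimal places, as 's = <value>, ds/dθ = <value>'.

seg 1 [0°–117.8°] dwell: s stays 0.0000
seg 2 [117.8°–206.2°] simple-harmonic, h=29: θ=137.8° here. β=20, B=88.4. 29/2·(1 − cos(π·0.2262)) = 3.5110 → s = 3.5110
velocity in seg [117.8°–206.2°] (simple-harmonic), θ in radians: β = 20° = 0.3491 rad, B = 88.4° = 1.5429 rad; ds/dθ = (πh/(2B)) sin(πβ/B) = (π·29/(2·1.5429)) sin(π·0.2262) = 19.262499 mm/rad

s = 3.5110, ds/dθ = 19.2625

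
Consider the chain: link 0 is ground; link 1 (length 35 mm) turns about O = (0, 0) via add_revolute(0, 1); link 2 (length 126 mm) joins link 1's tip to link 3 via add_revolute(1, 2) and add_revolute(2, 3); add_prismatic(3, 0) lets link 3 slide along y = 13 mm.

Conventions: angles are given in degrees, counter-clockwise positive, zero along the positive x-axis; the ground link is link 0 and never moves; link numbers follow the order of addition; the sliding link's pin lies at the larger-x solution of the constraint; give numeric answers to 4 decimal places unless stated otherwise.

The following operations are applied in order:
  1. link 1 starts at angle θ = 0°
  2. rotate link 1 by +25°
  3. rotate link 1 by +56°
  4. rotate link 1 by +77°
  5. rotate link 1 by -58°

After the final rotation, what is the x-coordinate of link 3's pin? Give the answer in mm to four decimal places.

geometry: r = 35 mm, L = 126 mm, e = 13 mm; θ starts at 0°
rotate link 1 by +25°: θ ← 0° +25° = 25°
rotate link 1 by +56°: θ ← 25° +56° = 81°
rotate link 1 by +77°: θ ← 81° +77° = 158°
rotate link 1 by -58°: θ ← 158° -58° = 100°
crank pin P = (r cos θ, r sin θ) = (-6.077686, 34.468271)
h = r sin θ − e = 34.468271 − 13 = 21.468271
x = r cos θ + √(L² − h²) = -6.077686 + 124.157615 = 118.079929

118.0799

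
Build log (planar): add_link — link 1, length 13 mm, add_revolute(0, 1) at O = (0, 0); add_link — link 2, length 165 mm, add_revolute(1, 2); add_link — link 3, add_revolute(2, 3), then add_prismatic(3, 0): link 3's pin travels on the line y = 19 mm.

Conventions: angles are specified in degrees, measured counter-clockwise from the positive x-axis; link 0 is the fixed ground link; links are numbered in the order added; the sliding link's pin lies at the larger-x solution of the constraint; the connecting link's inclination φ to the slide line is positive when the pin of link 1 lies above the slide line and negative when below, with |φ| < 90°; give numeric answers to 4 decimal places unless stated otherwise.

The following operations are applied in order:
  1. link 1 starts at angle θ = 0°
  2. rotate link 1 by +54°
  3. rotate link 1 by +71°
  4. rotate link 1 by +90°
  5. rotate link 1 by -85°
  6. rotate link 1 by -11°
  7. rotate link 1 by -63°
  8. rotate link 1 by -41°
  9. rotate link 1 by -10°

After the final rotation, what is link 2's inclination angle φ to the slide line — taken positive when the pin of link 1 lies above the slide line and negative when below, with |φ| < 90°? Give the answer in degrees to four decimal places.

geometry: r = 13 mm, L = 165 mm, e = 19 mm; θ starts at 0°
rotate link 1 by +54°: θ ← 0° +54° = 54°
rotate link 1 by +71°: θ ← 54° +71° = 125°
rotate link 1 by +90°: θ ← 125° +90° = 215°
rotate link 1 by -85°: θ ← 215° -85° = 130°
rotate link 1 by -11°: θ ← 130° -11° = 119°
rotate link 1 by -63°: θ ← 119° -63° = 56°
rotate link 1 by -41°: θ ← 56° -41° = 15°
rotate link 1 by -10°: θ ← 15° -10° = 5°
h = r sin θ − e = 1.133025 − 19 = -17.866975
sin φ = h / L = -17.866975 / 165 = -0.10828470
φ = arcsin(-0.10828470) = -6.216445°

-6.2164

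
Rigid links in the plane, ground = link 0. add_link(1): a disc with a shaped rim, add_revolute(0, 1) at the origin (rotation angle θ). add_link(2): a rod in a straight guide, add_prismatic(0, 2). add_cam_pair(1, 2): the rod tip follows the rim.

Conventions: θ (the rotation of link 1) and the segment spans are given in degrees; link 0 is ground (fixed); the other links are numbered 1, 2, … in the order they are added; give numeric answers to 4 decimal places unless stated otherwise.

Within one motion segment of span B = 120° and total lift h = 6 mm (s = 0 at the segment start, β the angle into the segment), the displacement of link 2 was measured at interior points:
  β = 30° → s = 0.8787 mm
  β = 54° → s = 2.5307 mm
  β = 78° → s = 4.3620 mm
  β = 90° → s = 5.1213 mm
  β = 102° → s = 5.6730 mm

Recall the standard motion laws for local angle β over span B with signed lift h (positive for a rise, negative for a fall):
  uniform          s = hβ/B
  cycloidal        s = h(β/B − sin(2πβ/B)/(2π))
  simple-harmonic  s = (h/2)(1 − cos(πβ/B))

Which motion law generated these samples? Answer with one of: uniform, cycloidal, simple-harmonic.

candidates at β/B = r: uniform s = h·r (linear in β); cycloidal s = h·(r − sin(2πr)/(2π)); simple-harmonic s = (h/2)(1 − cos(πr))
β=30°: printed 0.8787 | uniform 1.5000, cycloidal 0.5451, simple-harmonic 0.8787
β=54°: printed 2.5307 | uniform 2.7000, cycloidal 2.4049, simple-harmonic 2.5307
β=78°: printed 4.3620 | uniform 3.9000, cycloidal 4.6726, simple-harmonic 4.3620
β=90°: printed 5.1213 | uniform 4.5000, cycloidal 5.4549, simple-harmonic 5.1213
β=102°: printed 5.6730 | uniform 5.1000, cycloidal 5.8726, simple-harmonic 5.6730
only one law matches every sample → simple-harmonic

simple-harmonic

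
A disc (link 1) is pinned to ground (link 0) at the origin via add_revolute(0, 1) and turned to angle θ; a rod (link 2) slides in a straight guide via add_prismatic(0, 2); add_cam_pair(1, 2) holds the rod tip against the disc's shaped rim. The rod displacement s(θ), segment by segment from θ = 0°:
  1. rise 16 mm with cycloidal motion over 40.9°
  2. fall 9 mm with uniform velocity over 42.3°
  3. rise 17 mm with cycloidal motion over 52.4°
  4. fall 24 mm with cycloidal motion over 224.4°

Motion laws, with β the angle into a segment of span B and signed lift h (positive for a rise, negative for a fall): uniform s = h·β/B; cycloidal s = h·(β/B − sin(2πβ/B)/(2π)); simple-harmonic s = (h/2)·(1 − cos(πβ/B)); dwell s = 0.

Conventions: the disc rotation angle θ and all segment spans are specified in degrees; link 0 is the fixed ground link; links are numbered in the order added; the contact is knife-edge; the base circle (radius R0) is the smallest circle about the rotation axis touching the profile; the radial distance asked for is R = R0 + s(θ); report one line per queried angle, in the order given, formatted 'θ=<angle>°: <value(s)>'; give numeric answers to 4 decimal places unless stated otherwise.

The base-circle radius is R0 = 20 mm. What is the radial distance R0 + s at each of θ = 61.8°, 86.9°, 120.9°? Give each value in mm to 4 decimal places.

segment 1 (0° to 40.9°, cycloidal, h = 16) is passed completely: s = 0.0000 + (16) = 16.0000
θ = 61.8° falls in segment 2 (40.9° to 83.2°, uniform, h = -9): β = 61.8 − 40.9 = 20.9°, B = 42.3°; Δs = -9·20.9/42.3 = -4.4468; s = 16.0000 − 4.4468 = 11.5532
segment 2 (40.9° to 83.2°, uniform, h = -9) is passed completely: s = 16.0000 + (-9) = 7.0000
θ = 86.9° falls in segment 3 (83.2° to 135.6°, cycloidal, h = 17): β = 86.9 − 83.2 = 3.7°, B = 52.4°; Δs = 17·(0.0706 − sin(2π·0.0706)/(2π)) = 0.0390; s = 7.0000 + 0.0390 = 7.0390
θ = 120.9° falls in segment 3 (83.2° to 135.6°, cycloidal, h = 17): β = 120.9 − 83.2 = 37.7°, B = 52.4°; Δs = 17·(0.7195 − sin(2π·0.7195)/(2π)) = 14.8869; s = 7.0000 + 14.8869 = 21.8869
θ=61.8°: R = R0 + s = 20 + 11.5532 = 31.5532
θ=86.9°: R = R0 + s = 20 + 7.0390 = 27.0390
θ=120.9°: R = R0 + s = 20 + 21.8869 = 41.8869

θ=61.8°: 31.5532
θ=86.9°: 27.0390
θ=120.9°: 41.8869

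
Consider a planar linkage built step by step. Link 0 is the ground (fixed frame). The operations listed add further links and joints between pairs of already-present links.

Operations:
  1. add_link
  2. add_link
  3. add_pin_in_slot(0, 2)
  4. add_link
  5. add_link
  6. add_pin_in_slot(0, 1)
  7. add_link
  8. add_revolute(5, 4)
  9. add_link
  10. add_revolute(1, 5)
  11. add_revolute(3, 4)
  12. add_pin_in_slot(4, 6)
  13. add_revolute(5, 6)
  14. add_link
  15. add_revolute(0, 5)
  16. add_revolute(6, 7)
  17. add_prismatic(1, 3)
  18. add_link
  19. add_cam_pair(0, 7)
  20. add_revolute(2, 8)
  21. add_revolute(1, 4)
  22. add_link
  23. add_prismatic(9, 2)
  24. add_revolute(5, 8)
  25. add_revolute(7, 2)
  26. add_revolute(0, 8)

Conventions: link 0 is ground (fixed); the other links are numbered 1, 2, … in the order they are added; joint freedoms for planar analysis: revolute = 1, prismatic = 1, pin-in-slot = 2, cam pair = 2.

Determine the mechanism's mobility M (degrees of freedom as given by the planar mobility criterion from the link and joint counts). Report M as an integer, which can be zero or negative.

L=1 J1=0 J2=0
add link → L=2 J1=0 J2=0
add link → L=3 J1=0 J2=0
PS@0,2 dof=2 J2 → L=3 J1=0 J2=1
add link → L=4 J1=0 J2=1
add link → L=5 J1=0 J2=1
PS@0,1 dof=2 J2 → L=5 J1=0 J2=2
add link → L=6 J1=0 J2=2
R@5,4 dof=1 J1 → L=6 J1=1 J2=2
add link → L=7 J1=1 J2=2
R@1,5 dof=1 J1 → L=7 J1=2 J2=2
R@3,4 dof=1 J1 → L=7 J1=3 J2=2
PS@4,6 dof=2 J2 → L=7 J1=3 J2=3
R@5,6 dof=1 J1 → L=7 J1=4 J2=3
add link → L=8 J1=4 J2=3
R@0,5 dof=1 J1 → L=8 J1=5 J2=3
R@6,7 dof=1 J1 → L=8 J1=6 J2=3
P@1,3 dof=1 J1 → L=8 J1=7 J2=3
add link → L=9 J1=7 J2=3
C@0,7 dof=2 J2 → L=9 J1=7 J2=4
R@2,8 dof=1 J1 → L=9 J1=8 J2=4
R@1,4 dof=1 J1 → L=9 J1=9 J2=4
add link → L=10 J1=9 J2=4
P@9,2 dof=1 J1 → L=10 J1=10 J2=4
R@5,8 dof=1 J1 → L=10 J1=11 J2=4
R@7,2 dof=1 J1 → L=10 J1=12 J2=4
R@0,8 dof=1 J1 → L=10 J1=13 J2=4
M=3(L−1)−2J1−J2=3·9−2·13−4=-3

M = -3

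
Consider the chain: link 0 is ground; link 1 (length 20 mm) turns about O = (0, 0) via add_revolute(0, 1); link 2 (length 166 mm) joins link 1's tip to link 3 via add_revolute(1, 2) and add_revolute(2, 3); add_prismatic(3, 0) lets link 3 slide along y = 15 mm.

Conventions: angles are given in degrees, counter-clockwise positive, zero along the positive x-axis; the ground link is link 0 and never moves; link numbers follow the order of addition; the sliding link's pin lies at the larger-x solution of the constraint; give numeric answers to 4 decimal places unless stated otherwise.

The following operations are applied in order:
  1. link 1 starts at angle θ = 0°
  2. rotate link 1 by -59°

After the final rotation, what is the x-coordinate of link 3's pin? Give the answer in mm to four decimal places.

geometry: r = 20 mm, L = 166 mm, e = 15 mm; θ starts at 0°
rotate link 1 by -59°: θ ← 0° -59° = -59°
crank pin P = (r cos θ, r sin θ) = (10.300761, -17.143346)
h = r sin θ − e = -17.143346 − 15 = -32.143346
x = r cos θ + √(L² − h²) = 10.300761 + 162.858237 = 173.158998

173.1590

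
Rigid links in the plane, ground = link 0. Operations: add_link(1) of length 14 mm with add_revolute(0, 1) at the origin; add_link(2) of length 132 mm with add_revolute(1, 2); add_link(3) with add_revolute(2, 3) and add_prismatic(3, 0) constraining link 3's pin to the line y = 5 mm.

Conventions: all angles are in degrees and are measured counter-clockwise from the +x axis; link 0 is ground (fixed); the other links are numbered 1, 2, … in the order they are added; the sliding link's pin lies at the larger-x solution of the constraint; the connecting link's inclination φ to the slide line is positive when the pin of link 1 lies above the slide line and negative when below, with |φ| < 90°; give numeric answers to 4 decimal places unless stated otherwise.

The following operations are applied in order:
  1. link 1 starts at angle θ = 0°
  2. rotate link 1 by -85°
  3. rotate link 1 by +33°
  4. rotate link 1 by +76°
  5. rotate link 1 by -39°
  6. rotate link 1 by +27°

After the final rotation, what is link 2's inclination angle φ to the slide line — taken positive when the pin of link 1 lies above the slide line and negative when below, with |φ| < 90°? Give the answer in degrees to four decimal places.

geometry: r = 14 mm, L = 132 mm, e = 5 mm; θ starts at 0°
rotate link 1 by -85°: θ ← 0° -85° = -85°
rotate link 1 by +33°: θ ← -85° +33° = -52°
rotate link 1 by +76°: θ ← -52° +76° = 24°
rotate link 1 by -39°: θ ← 24° -39° = -15°
rotate link 1 by +27°: θ ← -15° +27° = 12°
h = r sin θ − e = 2.910764 − 5 = -2.089236
sin φ = h / L = -2.089236 / 132 = -0.01582755
φ = arcsin(-0.01582755) = -0.906890°

-0.9069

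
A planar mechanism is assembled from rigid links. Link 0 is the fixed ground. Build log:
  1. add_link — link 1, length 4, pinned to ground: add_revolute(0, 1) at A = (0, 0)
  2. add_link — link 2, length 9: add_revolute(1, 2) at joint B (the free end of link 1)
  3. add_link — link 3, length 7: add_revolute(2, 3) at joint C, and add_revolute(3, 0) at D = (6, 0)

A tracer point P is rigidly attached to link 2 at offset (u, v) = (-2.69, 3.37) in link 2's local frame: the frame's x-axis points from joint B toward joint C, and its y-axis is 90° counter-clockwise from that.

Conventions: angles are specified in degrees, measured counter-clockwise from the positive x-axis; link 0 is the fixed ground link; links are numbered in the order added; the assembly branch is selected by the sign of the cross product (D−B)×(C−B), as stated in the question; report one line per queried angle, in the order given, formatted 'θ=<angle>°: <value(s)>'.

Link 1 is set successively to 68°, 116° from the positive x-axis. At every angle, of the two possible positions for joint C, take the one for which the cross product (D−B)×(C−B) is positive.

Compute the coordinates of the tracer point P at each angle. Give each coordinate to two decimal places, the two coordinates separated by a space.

A=(0,0), D=(6.00,0)
θ=68°: B = A + 4.00·(cos68°, sin68°) = (1.4984, 3.7087)
θ=68°: |BD| = 5.8326
θ=68°: circle(B,9.00) ∩ circle(D,7.00): a=5.6595, h=6.9979
θ=68°:   candidates: C₊=(10.3161,5.5110) cross=40.816; C₋=(1.4167,-5.2909) cross=-40.816
θ=68°:   branch + wants cross > 0 → take C=(10.3161,5.5110) (cross=40.816)
θ=68°: ex = (C−B)/|BC| = (0.9797,0.2003); ey = (-0.2003,0.9797)
θ=68°: P = B + -2.69·ex + 3.37·ey = (-1.8119,6.4718)
θ=116°: B = A + 4.00·(cos116°, sin116°) = (-1.7535, 3.5952)
θ=116°: |BD| = 8.5465
θ=116°: circle(B,9.00) ∩ circle(D,7.00): a=6.1453, h=6.5753
θ=116°:   candidates: C₊=(6.5877,6.9753) cross=56.196; C₋=(1.0557,-4.9552) cross=-56.196
θ=116°:   branch + wants cross > 0 → take C=(6.5877,6.9753) (cross=56.196)
θ=116°: ex = (C−B)/|BC| = (0.9268,0.3756); ey = (-0.3756,0.9268)
θ=116°: P = B + -2.69·ex + 3.37·ey = (-5.5122,5.7082)

θ=68°: -1.81 6.47
θ=116°: -5.51 5.71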